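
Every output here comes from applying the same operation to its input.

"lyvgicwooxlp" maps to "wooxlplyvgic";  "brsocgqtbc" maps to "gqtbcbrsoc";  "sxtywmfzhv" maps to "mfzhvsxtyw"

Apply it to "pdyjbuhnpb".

In each case the input is transformed by: swap the front and back halves of the string.
"pdyjbuhnpb" → "uhnpbpdyjb".

uhnpbpdyjb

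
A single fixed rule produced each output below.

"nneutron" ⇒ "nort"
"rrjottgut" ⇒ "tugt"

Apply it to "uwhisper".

Looking at the pairs, the operation is to take characters alternately from the front and the back (1st, last, 2nd, 2nd-last, ...), then keep every other character starting from the second (positions 2nd, 4th, 6th, ...).
"uwhisper" → "urwehpis" → "reps".

reps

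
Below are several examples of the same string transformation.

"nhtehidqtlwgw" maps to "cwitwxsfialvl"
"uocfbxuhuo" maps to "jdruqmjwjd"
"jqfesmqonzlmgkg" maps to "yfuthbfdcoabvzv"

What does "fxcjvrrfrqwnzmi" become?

The pattern: shift every letter 11 places backward in the alphabet (wrapping around).
So "fxcjvrrfrqwnzmi" becomes "umrykggugflcobx".

umrykggugflcobx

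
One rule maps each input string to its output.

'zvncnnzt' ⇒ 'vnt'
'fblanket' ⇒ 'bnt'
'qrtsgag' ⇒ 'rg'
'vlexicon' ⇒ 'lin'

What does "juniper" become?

up

The pattern: keep one character in every 3, starting at position 2 (positions 2nd, 5th, 8th, ...).
Doing the same to "juniper": "up".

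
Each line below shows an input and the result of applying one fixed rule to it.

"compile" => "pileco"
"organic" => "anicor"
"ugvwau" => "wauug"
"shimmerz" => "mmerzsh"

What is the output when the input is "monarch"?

The pattern: move the first 2 characters to the end (rotate left by 2), then delete the first character.
For "monarch", step one produces "narchmo"; step two turns that into "archmo".

archmo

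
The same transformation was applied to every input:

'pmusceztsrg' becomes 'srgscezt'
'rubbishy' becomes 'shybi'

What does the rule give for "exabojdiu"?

The pattern: delete the first 3 characters, then move the last 3 characters to the front (rotate right by 3).
For "exabojdiu" the result is "diuboj".

diuboj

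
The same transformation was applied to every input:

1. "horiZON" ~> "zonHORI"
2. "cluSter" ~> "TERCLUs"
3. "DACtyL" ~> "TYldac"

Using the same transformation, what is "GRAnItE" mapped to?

iTegraN

The rule is to move the last 3 characters to the front (rotate right by 3), then flip the case of every letter.
So "GRAnItE" becomes "iTegraN".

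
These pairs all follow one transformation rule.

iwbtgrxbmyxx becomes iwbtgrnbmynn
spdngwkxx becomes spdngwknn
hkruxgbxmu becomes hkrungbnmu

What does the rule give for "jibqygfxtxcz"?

Rule — replace every "x" with "n".
Applying that to "jibqygfxtxcz" gives "jibqygfntncz".

jibqygfntncz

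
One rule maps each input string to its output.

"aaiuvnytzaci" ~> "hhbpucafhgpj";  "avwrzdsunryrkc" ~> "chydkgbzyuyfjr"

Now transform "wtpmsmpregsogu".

adtwtzywnlvzbn

Looking at the pairs, the operation is to swap each adjacent pair of characters (1↔2, 3↔4, ...), then shift every letter 7 places forward in the alphabet (wrapping around).
Applying that to "wtpmsmpregsogu" gives "adtwtzywnlvzbn".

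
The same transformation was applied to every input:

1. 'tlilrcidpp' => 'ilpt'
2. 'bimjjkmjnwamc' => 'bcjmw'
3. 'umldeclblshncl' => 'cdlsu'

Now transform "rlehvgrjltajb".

bhrrt

The rule is to keep one character in every 3, starting at position 1 (positions 1st, 4th, 7th, ...), then sort the characters into alphabetical order.
Applying that to "rlehvgrjltajb" gives "bhrrt".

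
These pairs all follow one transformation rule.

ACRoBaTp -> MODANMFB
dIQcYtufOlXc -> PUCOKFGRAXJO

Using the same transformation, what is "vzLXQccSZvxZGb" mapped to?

HLXJCOOELHJLSN

Each output is the input with this applied: shift every letter 12 places forward in the alphabet (wrapping around), then convert every letter to uppercase.
For "vzLXQccSZvxZGb", step one produces "hlXJCooELhjLSn"; step two turns that into "HLXJCOOELHJLSN".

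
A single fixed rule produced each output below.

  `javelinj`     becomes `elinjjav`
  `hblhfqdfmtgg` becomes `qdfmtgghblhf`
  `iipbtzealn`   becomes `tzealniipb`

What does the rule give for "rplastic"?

Looking at the pairs, the operation is to move the last character to the front, then swap the front and back halves of the string.
Applying both steps to "rplastic": "crplasti", then "asticrpl".

asticrpl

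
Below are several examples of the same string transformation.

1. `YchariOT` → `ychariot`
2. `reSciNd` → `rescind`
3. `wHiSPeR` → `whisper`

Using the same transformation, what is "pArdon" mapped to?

The transformation: convert every letter to lowercase.
So "pArdon" becomes "pardon".

pardon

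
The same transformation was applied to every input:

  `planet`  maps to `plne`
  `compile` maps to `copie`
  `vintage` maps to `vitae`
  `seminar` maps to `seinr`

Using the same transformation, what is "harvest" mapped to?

havet

Rule — double every character, then keep one character in every 3, starting at position 1 (positions 1st, 4th, 7th, ...).
Applying both steps to "harvest": "hhaarrvveesstt", then "havet".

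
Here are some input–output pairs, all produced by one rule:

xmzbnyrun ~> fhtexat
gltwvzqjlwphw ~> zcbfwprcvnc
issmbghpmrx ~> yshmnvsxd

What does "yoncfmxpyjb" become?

tilsdveph

Rule — delete the first 2 characters, then shift every letter 6 places forward in the alphabet (wrapping around).
Applying both steps to "yoncfmxpyjb": "ncfmxpyjb", then "tilsdveph".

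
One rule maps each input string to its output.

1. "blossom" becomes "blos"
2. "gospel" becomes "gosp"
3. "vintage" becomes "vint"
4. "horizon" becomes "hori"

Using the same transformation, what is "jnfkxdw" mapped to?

jnfk

Each output is the input with this applied: keep only the first 4 characters.
"jnfkxdw" → "jnfk".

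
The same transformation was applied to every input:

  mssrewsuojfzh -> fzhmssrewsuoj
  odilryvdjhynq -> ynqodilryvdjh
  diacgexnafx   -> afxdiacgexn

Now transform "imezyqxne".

The rule is to move the last 3 characters to the front (rotate right by 3).
Applying that to "imezyqxne" gives "xneimezyq".

xneimezyq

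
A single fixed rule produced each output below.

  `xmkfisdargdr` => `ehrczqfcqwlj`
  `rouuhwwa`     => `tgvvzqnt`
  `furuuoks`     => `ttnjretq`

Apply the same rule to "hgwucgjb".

tbfiagfv

The rule is to move the first 3 characters to the end (rotate left by 3), then shift every letter 1 place backward in the alphabet (wrapping around).
Working it through for "hgwucgjb": intermediate "ucgjbhgw", final "tbfiagfv".
(Check on "rouuhwwa": → "uhwwarou" → "tgvvzqnt" ✓)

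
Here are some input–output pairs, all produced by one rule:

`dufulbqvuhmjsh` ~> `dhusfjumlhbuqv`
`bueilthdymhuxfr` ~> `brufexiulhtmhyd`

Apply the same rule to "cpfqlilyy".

Each output is the input with this applied: take characters alternately from the front and the back (1st, last, 2nd, 2nd-last, ...).
For "cpfqlilyy" the result is "cypyflqil".

cypyflqil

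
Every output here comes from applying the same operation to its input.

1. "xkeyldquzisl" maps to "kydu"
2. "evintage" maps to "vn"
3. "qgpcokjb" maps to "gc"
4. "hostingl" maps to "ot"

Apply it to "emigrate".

mg

Rule — delete the last 3 characters, then keep every other character starting from the second (positions 2nd, 4th, 6th, ...).
Applying both steps to "emigrate": "emigr", then "mg".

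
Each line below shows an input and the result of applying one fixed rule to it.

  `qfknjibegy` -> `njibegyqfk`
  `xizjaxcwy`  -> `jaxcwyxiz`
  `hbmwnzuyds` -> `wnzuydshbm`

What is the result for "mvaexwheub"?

What's happening: move the first 3 characters to the end (rotate left by 3).
For "mvaexwheub" the result is "exwheubmva".

exwheubmva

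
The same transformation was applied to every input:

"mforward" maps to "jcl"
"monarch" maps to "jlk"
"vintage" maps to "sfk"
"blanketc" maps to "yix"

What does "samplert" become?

Each output is the input with this applied: shift every letter 3 places backward in the alphabet (wrapping around), then keep only the first 3 characters.
For "samplert", step one produces "pxjmiboq"; step two turns that into "pxj".

pxj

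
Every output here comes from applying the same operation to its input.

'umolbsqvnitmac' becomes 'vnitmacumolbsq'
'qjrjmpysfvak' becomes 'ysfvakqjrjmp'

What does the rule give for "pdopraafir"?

Looking at the pairs, the operation is to swap the front and back halves of the string.
For "pdopraafir" the result is "aafirpdopr".

aafirpdopr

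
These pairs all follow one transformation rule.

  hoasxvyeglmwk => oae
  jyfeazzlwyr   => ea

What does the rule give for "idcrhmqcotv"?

io

What's happening: keep only the vowels.
On "idcrhmqcotv" that produces "io".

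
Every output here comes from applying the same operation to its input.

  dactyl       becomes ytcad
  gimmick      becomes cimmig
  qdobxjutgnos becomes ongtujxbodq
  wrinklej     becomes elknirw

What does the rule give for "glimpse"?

The pattern: delete the last character, then reverse the string.
For "glimpse", step one produces "glimps"; step two turns that into "spmilg".

spmilg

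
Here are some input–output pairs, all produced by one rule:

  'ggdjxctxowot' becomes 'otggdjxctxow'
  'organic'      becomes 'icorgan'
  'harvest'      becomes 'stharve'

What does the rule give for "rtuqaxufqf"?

qfrtuqaxuf

Looking at the pairs, the operation is to move the last 2 characters to the front (rotate right by 2).
"rtuqaxufqf" → "qfrtuqaxuf".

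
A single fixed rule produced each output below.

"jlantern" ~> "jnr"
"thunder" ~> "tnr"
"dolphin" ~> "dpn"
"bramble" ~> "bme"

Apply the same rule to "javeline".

jen

The pattern: keep one character in every 3, starting at position 1 (positions 1st, 4th, 7th, ...).
"javeline" → "jen".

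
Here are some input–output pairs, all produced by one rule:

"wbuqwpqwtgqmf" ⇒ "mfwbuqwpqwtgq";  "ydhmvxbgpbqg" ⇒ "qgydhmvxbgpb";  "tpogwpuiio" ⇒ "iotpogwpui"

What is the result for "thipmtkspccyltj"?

tjthipmtkspccyl

The transformation: move the last 2 characters to the front (rotate right by 2).
Doing the same to "thipmtkspccyltj": "tjthipmtkspccyl".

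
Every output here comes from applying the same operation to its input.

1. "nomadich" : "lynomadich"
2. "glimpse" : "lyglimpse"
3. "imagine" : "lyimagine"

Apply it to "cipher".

The rule is to prepend "ly".
"cipher" → "lycipher".

lycipher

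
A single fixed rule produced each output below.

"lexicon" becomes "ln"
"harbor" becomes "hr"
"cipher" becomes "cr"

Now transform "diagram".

dm

The transformation: take characters alternately from the front and the back (1st, last, 2nd, 2nd-last, ...), then keep only the first 2 characters.
Working it through for "diagram": intermediate "dmiaarg", final "dm".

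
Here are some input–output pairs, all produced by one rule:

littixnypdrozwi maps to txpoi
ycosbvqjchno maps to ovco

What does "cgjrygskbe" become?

jgb

The pattern: keep one character in every 3, starting at position 3 (positions 3rd, 6th, 9th, ...).
"cgjrygskbe" → "jgb".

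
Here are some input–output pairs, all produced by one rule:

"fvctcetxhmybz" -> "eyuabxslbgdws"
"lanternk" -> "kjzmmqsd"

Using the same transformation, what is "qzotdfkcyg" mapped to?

pfyxnbsjce

Looking at the pairs, the operation is to shift every letter 1 place backward in the alphabet (wrapping around), then take characters alternately from the front and the back (1st, last, 2nd, 2nd-last, ...).
Starting from "qzotdfkcyg": after the first operation, "pynscejbxf"; after the second, "pfyxnbsjce".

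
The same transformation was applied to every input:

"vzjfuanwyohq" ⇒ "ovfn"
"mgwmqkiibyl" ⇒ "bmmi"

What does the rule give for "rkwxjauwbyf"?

brxu

What's happening: move the last 3 characters to the front (rotate right by 3), then keep one character in every 3, starting at position 1 (positions 1st, 4th, 7th, ...).
Doing the same to "rkwxjauwbyf": "brxu".
(Check on "mgwmqkiibyl": → "bylmgwmqkii" → "bmmi" ✓)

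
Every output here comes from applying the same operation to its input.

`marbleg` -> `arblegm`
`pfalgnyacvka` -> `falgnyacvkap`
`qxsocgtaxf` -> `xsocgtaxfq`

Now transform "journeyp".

ourneypj

Rule — move the first character to the end.
"journeyp" → "ourneypj".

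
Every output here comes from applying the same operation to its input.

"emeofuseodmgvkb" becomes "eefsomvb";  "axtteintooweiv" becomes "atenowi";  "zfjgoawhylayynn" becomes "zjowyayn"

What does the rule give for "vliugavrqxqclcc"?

Looking at the pairs, the operation is to keep every other character starting from the first (positions 1st, 3rd, 5th, ...).
So "vliugavrqxqclcc" becomes "vigvqqlc".

vigvqqlc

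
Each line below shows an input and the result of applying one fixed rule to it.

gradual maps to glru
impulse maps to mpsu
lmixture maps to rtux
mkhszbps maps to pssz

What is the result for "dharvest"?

In each case the input is transformed by: sort the characters into alphabetical order, then keep only the last 4 characters.
"dharvest" → "adehrstv" → "rstv".
(Check on "mkhszbps": → "bhkmpssz" → "pssz" ✓)

rstv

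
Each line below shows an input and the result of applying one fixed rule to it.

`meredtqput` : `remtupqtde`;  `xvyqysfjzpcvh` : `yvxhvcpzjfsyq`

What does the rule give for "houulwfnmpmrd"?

uohdrmpmnfwlu

In each case the input is transformed by: reverse the string, then move the last 3 characters to the front (rotate right by 3).
So "houulwfnmpmrd" becomes "uohdrmpmnfwlu".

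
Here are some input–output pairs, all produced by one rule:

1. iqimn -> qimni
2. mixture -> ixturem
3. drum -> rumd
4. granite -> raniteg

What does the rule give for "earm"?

arme

What's happening: move the first character to the end.
"earm" → "arme".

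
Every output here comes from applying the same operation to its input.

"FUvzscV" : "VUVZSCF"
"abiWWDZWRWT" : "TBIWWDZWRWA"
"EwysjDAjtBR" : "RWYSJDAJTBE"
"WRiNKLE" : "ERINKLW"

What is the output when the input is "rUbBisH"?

Looking at the pairs, the operation is to swap the first and last characters, then convert every letter to uppercase.
For "rUbBisH", step one produces "HUbBisr"; step two turns that into "HUBBISR".

HUBBISR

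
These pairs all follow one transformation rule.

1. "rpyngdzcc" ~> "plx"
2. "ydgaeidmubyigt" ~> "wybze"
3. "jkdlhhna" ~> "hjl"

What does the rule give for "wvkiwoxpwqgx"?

ugvo

In each case the input is transformed by: shift every letter 2 places backward in the alphabet (wrapping around), then keep one character in every 3, starting at position 1 (positions 1st, 4th, 7th, ...).
On "wvkiwoxpwqgx": the first step gives "utigumvnuoev", and the second then gives "ugvo".
(Check on "ydgaeidmubyigt": → "wbeycgbkszwger" → "wybze" ✓)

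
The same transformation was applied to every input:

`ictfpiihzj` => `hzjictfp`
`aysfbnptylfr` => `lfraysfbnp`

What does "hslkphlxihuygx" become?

Each output is the input with this applied: move the last 3 characters to the front (rotate right by 3), then delete the last 2 characters.
"hslkphlxihuygx" → "ygxhslkphlxihu" → "ygxhslkphlxi".

ygxhslkphlxi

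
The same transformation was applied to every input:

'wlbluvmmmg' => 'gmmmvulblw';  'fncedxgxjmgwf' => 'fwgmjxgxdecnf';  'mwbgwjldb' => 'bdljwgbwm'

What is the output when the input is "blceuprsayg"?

The transformation: reverse the string.
"blceuprsayg" → "gyasrpueclb".

gyasrpueclb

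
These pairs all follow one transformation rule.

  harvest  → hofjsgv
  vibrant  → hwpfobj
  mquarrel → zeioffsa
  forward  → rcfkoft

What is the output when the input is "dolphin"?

Rule — shift every letter 12 places backward in the alphabet (wrapping around), then swap the first and last characters.
For "dolphin", step one produces "rczdvwb"; step two turns that into "bczdvwr".

bczdvwr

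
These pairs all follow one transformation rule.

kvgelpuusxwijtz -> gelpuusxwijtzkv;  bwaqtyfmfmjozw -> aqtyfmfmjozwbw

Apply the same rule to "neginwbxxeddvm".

ginwbxxeddvmne

What's happening: move the first 2 characters to the end (rotate left by 2).
Doing the same to "neginwbxxeddvm": "ginwbxxeddvmne".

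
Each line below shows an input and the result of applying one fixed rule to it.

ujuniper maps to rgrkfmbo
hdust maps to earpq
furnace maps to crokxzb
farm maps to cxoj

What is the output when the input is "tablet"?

qxyibq

The rule is to shift every letter 3 places backward in the alphabet (wrapping around).
Doing the same to "tablet": "qxyibq".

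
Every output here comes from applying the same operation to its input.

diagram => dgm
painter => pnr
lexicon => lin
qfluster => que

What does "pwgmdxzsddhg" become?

pmzd

Each output is the input with this applied: keep one character in every 3, starting at position 1 (positions 1st, 4th, 7th, ...).
For "pwgmdxzsddhg" the result is "pmzd".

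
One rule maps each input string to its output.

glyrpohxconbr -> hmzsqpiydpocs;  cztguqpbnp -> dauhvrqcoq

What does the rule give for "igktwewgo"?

What's happening: shift every letter 1 place forward in the alphabet (wrapping around).
Applying that to "igktwewgo" gives "jhluxfxhp".

jhluxfxhp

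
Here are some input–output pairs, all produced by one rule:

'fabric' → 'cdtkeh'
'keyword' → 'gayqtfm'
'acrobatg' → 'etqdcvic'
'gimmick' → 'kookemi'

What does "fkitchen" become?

mkvejgph

In each case the input is transformed by: move the first character to the end, then shift every letter 2 places forward in the alphabet (wrapping around).
Starting from "fkitchen": after the first operation, "kitchenf"; after the second, "mkvejgph".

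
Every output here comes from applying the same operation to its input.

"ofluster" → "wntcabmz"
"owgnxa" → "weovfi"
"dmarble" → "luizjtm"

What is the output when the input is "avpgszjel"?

idxoahrmt

The pattern: shift every letter 8 places forward in the alphabet (wrapping around).
Doing the same to "avpgszjel": "idxoahrmt".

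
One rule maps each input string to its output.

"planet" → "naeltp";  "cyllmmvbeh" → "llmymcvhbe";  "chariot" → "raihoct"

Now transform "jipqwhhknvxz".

qpwihjhzkxnv

The pattern: move the first 3 characters to the end (rotate left by 3), then take characters alternately from the front and the back (1st, last, 2nd, 2nd-last, ...).
"jipqwhhknvxz" → "qwhhknvxzjip" → "qpwihjhzkxnv".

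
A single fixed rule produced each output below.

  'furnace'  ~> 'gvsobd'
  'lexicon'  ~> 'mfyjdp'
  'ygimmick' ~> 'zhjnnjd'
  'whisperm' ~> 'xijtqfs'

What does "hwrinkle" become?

ixsjolm

Rule — delete the last character, then shift every letter 1 place forward in the alphabet (wrapping around).
On "hwrinkle": the first step gives "hwrinkl", and the second then gives "ixsjolm".
(Check on "whisperm": → "whisper" → "xijtqfs" ✓)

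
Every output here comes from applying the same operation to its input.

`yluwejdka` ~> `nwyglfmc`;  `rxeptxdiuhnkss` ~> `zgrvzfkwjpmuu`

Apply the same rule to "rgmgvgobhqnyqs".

ioixiqdjspasu

The pattern: shift every letter 2 places forward in the alphabet (wrapping around), then delete the first character.
Starting from "rgmgvgobhqnyqs": after the first operation, "tioixiqdjspasu"; after the second, "ioixiqdjspasu".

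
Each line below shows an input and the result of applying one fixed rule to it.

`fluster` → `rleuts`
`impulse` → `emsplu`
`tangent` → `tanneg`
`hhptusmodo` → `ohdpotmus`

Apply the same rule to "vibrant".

tinbar

The pattern: take characters alternately from the front and the back (1st, last, 2nd, 2nd-last, ...), then delete the first character.
Starting from "vibrant": after the first operation, "vtinbar"; after the second, "tinbar".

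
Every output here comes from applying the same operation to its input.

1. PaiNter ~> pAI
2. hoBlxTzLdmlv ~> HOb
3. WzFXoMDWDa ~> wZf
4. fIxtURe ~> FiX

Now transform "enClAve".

Looking at the pairs, the operation is to flip the case of every letter, then keep only the first 3 characters.
"enClAve" → "ENcLaVE" → "ENc".
(Check on "PaiNter": → "pAInTER" → "pAI" ✓)

ENc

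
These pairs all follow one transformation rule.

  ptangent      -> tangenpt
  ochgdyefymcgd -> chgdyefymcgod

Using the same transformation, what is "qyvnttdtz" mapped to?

The rule is to swap the first and last characters, then move the first character to the end.
So "qyvnttdtz" becomes "yvnttdtqz".

yvnttdtqz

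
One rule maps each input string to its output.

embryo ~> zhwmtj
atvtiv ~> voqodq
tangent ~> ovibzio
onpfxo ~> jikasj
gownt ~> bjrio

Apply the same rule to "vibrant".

What's happening: shift every letter 5 places backward in the alphabet (wrapping around).
"vibrant" → "qdwmvio".

qdwmvio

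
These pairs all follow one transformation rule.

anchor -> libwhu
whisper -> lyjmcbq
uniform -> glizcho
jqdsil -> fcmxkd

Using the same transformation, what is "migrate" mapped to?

ynulacg

Each output is the input with this applied: shift every letter 6 places backward in the alphabet (wrapping around), then reverse the string.
On "migrate": the first step gives "gcaluny", and the second then gives "ynulacg".
(Check on "whisper": → "qbcmjyl" → "lyjmcbq" ✓)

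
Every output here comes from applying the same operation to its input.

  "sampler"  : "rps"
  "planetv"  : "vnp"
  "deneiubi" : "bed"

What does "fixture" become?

etf

The pattern: keep one character in every 3, starting at position 1 (positions 1st, 4th, 7th, ...), then reverse the string.
Working it through for "fixture": intermediate "fte", final "etf".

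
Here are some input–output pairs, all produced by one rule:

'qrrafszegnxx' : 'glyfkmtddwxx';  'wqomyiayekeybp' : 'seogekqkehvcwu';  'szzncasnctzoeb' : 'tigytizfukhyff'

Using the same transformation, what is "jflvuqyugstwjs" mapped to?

Each output is the input with this applied: move the first 3 characters to the end (rotate left by 3), then shift every letter 6 places forward in the alphabet (wrapping around).
Starting from "jflvuqyugstwjs": after the first operation, "vuqyugstwjsjfl"; after the second, "baweamyzcpyplr".

baweamyzcpyplr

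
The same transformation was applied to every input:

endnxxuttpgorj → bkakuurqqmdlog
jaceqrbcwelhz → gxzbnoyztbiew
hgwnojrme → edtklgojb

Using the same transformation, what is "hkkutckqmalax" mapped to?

ehhrqzhnjxixu

What's happening: shift every letter 3 places backward in the alphabet (wrapping around).
On "hkkutckqmalax" that produces "ehhrqzhnjxixu".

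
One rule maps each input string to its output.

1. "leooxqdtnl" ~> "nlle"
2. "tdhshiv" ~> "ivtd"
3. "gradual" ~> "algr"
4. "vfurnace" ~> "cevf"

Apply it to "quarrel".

Rule — move the last 2 characters to the front (rotate right by 2), then keep only the first 4 characters.
For "quarrel" the result is "elqu".

elqu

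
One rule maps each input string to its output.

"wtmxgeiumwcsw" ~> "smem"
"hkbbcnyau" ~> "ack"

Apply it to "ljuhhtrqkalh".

lqhj

The rule is to reverse the string, then keep one character in every 3, starting at position 2 (positions 2nd, 5th, 8th, ...).
Starting from "ljuhhtrqkalh": after the first operation, "hlakqrthhujl"; after the second, "lqhj".
(Check on "wtmxgeiumwcsw": → "wscwmuiegxmtw" → "smem" ✓)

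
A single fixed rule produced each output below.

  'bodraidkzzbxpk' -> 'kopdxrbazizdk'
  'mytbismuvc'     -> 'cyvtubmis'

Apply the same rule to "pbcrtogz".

zbgcort

The transformation: take characters alternately from the front and the back (1st, last, 2nd, 2nd-last, ...), then delete the first character.
Working it through for "pbcrtogz": intermediate "pzbgcort", final "zbgcort".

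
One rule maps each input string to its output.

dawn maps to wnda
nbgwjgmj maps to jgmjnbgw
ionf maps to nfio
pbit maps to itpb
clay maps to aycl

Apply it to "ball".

llba

Looking at the pairs, the operation is to swap the front and back halves of the string.
So "ball" becomes "llba".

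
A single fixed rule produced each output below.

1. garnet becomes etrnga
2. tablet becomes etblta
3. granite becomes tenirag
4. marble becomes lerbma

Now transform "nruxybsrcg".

cgsrybuxnr

What's happening: reverse the string, then swap each adjacent pair of characters (1↔2, 3↔4, ...).
"nruxybsrcg" → "gcrsbyxurn" → "cgsrybuxnr".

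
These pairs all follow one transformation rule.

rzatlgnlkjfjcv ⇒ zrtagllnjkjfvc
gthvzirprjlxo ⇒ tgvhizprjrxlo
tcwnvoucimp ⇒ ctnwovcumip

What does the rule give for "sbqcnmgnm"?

Looking at the pairs, the operation is to swap each adjacent pair of characters (1↔2, 3↔4, ...).
For "sbqcnmgnm" the result is "bscqmnngm".

bscqmnngm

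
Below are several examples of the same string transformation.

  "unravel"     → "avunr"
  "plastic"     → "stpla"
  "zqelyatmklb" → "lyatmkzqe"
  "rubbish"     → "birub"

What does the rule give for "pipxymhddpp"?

xymhddpip

Rule — delete the last 2 characters, then move the first 3 characters to the end (rotate left by 3).
For "pipxymhddpp", step one produces "pipxymhdd"; step two turns that into "xymhddpip".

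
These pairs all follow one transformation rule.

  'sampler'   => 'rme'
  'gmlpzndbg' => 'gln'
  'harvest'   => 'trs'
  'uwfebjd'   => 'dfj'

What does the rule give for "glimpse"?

eis

In each case the input is transformed by: move the last character to the front, then keep one character in every 3, starting at position 1 (positions 1st, 4th, 7th, ...).
So "glimpse" becomes "eis".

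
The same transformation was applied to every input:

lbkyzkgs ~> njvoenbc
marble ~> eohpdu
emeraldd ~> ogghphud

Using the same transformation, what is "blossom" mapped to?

Rule — shift every letter 3 places forward in the alphabet (wrapping around), then move the last 3 characters to the front (rotate right by 3).
Starting from "blossom": after the first operation, "eorvvrp"; after the second, "vrpeorv".

vrpeorv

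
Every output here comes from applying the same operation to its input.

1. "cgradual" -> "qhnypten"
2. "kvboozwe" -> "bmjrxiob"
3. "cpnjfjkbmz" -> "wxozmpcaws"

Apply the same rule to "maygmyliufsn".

yvhsfaznltzl

In each case the input is transformed by: swap the front and back halves of the string, then shift every letter 13 places forward in the alphabet (wrapping around) — i.e. ROT13.
Working it through for "maygmyliufsn": intermediate "liufsnmaygmy", final "yvhsfaznltzl".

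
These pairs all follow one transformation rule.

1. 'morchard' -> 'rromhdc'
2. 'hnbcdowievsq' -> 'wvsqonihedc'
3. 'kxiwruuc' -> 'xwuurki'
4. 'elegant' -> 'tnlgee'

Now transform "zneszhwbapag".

The transformation: sort the characters into reverse alphabetical order, then delete the last character.
Working it through for "zneszhwbapag": intermediate "zzwspnhgebaa", final "zzwspnhgeba".

zzwspnhgeba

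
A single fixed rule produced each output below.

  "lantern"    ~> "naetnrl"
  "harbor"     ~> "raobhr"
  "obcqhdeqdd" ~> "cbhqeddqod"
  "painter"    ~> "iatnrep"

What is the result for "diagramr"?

airgmadr

Each output is the input with this applied: move the first character to the end, then swap each adjacent pair of characters (1↔2, 3↔4, ...).
Applying both steps to "diagramr": "iagramrd", then "airgmadr".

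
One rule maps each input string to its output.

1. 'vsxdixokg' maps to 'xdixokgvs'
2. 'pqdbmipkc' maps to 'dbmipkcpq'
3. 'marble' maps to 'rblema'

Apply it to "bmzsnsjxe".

zsnsjxebm

What's happening: move the first 2 characters to the end (rotate left by 2).
For "bmzsnsjxe" the result is "zsnsjxebm".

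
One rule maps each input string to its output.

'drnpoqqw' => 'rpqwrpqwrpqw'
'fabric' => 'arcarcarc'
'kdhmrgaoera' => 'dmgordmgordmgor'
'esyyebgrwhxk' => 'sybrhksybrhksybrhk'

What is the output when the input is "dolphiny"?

The transformation: keep every other character starting from the second (positions 2nd, 4th, 6th, ...), then write the whole string 3 times in a row.
Working it through for "dolphiny": intermediate "opiy", final "opiyopiyopiy".
(Check on "drnpoqqw": → "rpqw" → "rpqwrpqwrpqw" ✓)

opiyopiyopiy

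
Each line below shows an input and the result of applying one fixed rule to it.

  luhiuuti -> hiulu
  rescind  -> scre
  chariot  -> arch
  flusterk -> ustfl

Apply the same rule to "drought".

The pattern: delete the last 3 characters, then move the first 2 characters to the end (rotate left by 2).
"drought" → "drou" → "oudr".
(Check on "flusterk": → "flust" → "ustfl" ✓)

oudr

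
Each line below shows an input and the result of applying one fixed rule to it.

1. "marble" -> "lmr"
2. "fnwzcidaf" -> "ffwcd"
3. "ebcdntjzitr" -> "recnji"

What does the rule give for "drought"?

What's happening: keep every other character starting from the first (positions 1st, 3rd, 5th, ...), then move the last character to the front.
Working it through for "drought": intermediate "dogt", final "tdog".

tdog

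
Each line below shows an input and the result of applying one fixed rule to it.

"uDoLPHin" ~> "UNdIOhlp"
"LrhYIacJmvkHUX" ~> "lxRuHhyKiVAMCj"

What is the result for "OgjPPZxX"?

oxGXJzpp

What's happening: flip the case of every letter, then take characters alternately from the front and the back (1st, last, 2nd, 2nd-last, ...).
On "OgjPPZxX": the first step gives "oGJppzXx", and the second then gives "oxGXJzpp".
(Check on "uDoLPHin": → "UdOlphIN" → "UNdIOhlp" ✓)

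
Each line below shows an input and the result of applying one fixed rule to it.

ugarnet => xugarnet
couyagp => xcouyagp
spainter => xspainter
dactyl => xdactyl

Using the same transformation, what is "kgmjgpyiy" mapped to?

The rule is to prepend "x".
On "kgmjgpyiy" that produces "xkgmjgpyiy".

xkgmjgpyiy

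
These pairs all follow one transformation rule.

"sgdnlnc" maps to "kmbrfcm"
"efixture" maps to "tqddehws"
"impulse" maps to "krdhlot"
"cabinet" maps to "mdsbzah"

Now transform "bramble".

akdaqzl

Looking at the pairs, the operation is to move the last 3 characters to the front (rotate right by 3), then shift every letter 1 place backward in the alphabet (wrapping around).
On "bramble": the first step gives "blebram", and the second then gives "akdaqzl".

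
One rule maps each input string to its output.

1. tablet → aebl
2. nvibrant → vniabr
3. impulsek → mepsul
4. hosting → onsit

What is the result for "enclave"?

nvcal

Looking at the pairs, the operation is to take characters alternately from the front and the back (1st, last, 2nd, 2nd-last, ...), then delete the first 2 characters.
On "enclave": the first step gives "eenvcal", and the second then gives "nvcal".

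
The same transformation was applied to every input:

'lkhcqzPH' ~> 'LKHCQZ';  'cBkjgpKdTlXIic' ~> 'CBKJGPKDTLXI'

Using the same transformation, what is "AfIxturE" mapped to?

AFIXTU

What's happening: delete the last 2 characters, then convert every letter to uppercase.
Working it through for "AfIxturE": intermediate "AfIxtu", final "AFIXTU".
(Check on "cBkjgpKdTlXIic": → "cBkjgpKdTlXI" → "CBKJGPKDTLXI" ✓)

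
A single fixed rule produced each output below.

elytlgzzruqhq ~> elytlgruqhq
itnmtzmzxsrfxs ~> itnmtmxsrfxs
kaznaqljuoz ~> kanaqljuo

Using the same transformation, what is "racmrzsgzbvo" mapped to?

racmrsgbvo

The rule is to remove every "z".
For "racmrzsgzbvo" the result is "racmrsgbvo".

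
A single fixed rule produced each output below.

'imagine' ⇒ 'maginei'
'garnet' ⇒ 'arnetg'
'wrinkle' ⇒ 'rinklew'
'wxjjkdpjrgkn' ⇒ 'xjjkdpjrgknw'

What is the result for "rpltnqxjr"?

Looking at the pairs, the operation is to move the first character to the end.
"rpltnqxjr" → "pltnqxjrr".

pltnqxjrr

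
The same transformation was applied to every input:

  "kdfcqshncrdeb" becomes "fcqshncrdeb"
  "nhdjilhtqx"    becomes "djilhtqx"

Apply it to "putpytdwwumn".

In each case the input is transformed by: delete the first 2 characters.
Applying that to "putpytdwwumn" gives "tpytdwwumn".

tpytdwwumn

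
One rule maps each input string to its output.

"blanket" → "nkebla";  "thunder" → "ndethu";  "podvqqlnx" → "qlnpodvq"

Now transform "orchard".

harorc

The rule is to delete the last character, then move the last 3 characters to the front (rotate right by 3).
Applying both steps to "orchard": "orchar", then "harorc".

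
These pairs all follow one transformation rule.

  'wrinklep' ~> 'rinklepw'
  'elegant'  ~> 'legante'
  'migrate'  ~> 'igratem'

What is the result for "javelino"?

avelinoj

Rule — move the first character to the end.
So "javelino" becomes "avelinoj".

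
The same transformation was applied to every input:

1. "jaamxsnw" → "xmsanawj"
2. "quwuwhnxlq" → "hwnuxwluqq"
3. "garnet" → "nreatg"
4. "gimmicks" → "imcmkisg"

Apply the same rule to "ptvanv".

Each output is the input with this applied: swap the front and back halves of the string, then take characters alternately from the front and the back (1st, last, 2nd, 2nd-last, ...).
Applying both steps to "ptvanv": "anvptv", then "avntvp".

avntvp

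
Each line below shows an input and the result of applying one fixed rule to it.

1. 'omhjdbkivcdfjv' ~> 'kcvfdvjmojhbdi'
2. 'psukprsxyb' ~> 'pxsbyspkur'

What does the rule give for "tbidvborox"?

In each case the input is transformed by: swap each adjacent pair of characters (1↔2, 3↔4, ...), then swap the front and back halves of the string.
"tbidvborox" → "vroxobtdib".

vroxobtdib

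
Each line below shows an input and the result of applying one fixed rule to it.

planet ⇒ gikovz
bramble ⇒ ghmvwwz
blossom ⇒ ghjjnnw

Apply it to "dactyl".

The rule is to shift every letter 5 places backward in the alphabet (wrapping around), then sort the characters into alphabetical order.
On "dactyl" that produces "gotvxy".

gotvxy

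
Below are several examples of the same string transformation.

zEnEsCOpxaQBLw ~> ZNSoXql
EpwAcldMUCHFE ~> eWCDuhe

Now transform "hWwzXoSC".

HWxs

The rule is to flip the case of every letter, then keep every other character starting from the first (positions 1st, 3rd, 5th, ...).
Applying both steps to "hWwzXoSC": "HwWZxOsc", then "HWxs".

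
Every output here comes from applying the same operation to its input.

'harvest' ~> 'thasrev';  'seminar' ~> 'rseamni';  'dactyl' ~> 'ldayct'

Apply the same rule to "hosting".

The transformation: swap the first and last characters, then take characters alternately from the front and the back (1st, last, 2nd, 2nd-last, ...).
Applying both steps to "hosting": "gostinh", then "ghonsit".

ghonsit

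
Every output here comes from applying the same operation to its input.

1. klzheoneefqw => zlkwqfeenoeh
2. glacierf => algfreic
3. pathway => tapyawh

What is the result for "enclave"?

cneeval

The transformation: move the first 3 characters to the end (rotate left by 3), then reverse the string.
"enclave" → "laveenc" → "cneeval".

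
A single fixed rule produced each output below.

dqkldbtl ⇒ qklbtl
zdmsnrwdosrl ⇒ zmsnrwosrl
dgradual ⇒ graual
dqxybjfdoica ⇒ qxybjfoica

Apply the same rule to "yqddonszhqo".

yqonszhqo

The pattern: remove every "d".
For "yqddonszhqo" the result is "yqonszhqo".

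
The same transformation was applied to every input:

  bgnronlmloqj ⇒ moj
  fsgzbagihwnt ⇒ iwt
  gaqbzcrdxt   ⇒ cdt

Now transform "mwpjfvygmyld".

Looking at the pairs, the operation is to keep every other character starting from the second (positions 2nd, 4th, 6th, ...), then keep only the last 3 characters.
For "mwpjfvygmyld", step one produces "wjvgyd"; step two turns that into "gyd".

gyd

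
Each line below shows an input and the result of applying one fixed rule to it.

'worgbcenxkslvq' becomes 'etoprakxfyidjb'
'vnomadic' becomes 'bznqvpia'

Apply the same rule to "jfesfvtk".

rfsigxws

In each case the input is transformed by: move the first 2 characters to the end (rotate left by 2), then shift every letter 13 places forward in the alphabet (wrapping around) — i.e. ROT13.
Starting from "jfesfvtk": after the first operation, "esfvtkjf"; after the second, "rfsigxws".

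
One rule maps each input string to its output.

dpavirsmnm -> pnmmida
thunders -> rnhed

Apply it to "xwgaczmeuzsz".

In each case the input is transformed by: sort the characters into reverse alphabetical order, then delete the first 3 characters.
For "xwgaczmeuzsz", step one produces "zzzxwusmgeca"; step two turns that into "xwusmgeca".

xwusmgeca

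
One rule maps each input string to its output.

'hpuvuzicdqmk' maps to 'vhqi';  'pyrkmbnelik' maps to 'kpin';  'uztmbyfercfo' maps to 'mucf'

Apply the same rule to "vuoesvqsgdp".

Each output is the input with this applied: keep one character in every 3, starting at position 1 (positions 1st, 4th, 7th, ...), then swap each adjacent pair of characters (1↔2, 3↔4, ...).
Applying both steps to "vuoesvqsgdp": "veqd", then "evdq".
(Check on "pyrkmbnelik": → "pkni" → "kpin" ✓)

evdq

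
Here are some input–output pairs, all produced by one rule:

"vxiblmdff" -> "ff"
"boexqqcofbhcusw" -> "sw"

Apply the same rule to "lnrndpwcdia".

ia

Each output is the input with this applied: keep only the last 2 characters.
For "lnrndpwcdia" the result is "ia".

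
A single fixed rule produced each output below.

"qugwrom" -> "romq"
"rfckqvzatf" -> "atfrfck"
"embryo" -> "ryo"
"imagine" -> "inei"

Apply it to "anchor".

hor

What's happening: move the last 3 characters to the front (rotate right by 3), then delete the last 3 characters.
Applying both steps to "anchor": "horanc", then "hor".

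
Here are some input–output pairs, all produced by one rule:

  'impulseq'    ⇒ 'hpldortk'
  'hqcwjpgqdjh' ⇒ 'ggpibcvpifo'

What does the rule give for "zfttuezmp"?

yoelsysdt

The pattern: shift every letter 1 place backward in the alphabet (wrapping around), then take characters alternately from the front and the back (1st, last, 2nd, 2nd-last, ...).
"zfttuezmp" → "yesstdylo" → "yoelsysdt".
(Check on "impulseq": → "hlotkrdp" → "hpldortk" ✓)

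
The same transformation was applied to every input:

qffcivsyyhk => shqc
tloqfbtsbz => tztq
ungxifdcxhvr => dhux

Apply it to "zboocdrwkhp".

rhzo

What's happening: keep one character in every 3, starting at position 1 (positions 1st, 4th, 7th, ...), then move the last 2 characters to the front (rotate right by 2).
For "zboocdrwkhp", step one produces "zorh"; step two turns that into "rhzo".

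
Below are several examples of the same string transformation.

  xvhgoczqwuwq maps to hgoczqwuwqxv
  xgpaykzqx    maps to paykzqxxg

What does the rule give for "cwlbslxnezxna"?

lbslxnezxnacw

The transformation: move the first 2 characters to the end (rotate left by 2).
So "cwlbslxnezxna" becomes "lbslxnezxnacw".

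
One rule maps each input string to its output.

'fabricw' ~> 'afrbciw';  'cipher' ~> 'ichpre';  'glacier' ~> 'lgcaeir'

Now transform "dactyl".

The pattern: swap each adjacent pair of characters (1↔2, 3↔4, ...).
Applying that to "dactyl" gives "adtcly".

adtcly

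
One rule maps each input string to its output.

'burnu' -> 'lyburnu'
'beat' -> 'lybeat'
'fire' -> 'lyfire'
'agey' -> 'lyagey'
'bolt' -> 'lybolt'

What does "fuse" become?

lyfuse

The pattern: prepend "ly".
Doing the same to "fuse": "lyfuse".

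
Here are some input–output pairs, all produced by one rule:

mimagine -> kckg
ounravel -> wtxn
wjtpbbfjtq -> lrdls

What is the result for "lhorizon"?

jtbp

Looking at the pairs, the operation is to keep every other character starting from the second (positions 2nd, 4th, 6th, ...), then shift every letter 2 places forward in the alphabet (wrapping around).
On "lhorizon": the first step gives "hrzn", and the second then gives "jtbp".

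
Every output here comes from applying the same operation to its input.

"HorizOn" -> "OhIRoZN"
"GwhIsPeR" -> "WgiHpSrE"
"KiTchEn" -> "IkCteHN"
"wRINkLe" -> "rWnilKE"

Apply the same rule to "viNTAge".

Looking at the pairs, the operation is to swap each adjacent pair of characters (1↔2, 3↔4, ...), then flip the case of every letter.
On "viNTAge": the first step gives "ivTNgAe", and the second then gives "IVtnGaE".

IVtnGaE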